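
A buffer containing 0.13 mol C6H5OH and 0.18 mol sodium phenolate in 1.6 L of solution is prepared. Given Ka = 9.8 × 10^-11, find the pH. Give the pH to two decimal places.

pKa = −log(9.8 × 10^-11) = 10.009
Using pH = pKa + log([base]/[acid]) with [base]/[acid] = 0.18/0.13:
pH = 10.009 + (+0.141) = 10.15

pH = 10.15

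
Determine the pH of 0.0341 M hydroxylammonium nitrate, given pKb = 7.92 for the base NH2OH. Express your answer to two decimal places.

pH = 3.77

NH3OH+ is the conjugate acid of the weak base NH2OH.
Kb = 10^(−7.92) = 1.20 × 10^-8
Ka = Kw/Kb = 1.0×10^-14 / 1.20 × 10^-8 = 8.33 × 10^-7
From the ICE table, Ka = x²/(0.0341 − x) = 8.33 × 10^-7.
Neglecting x in the denominator: x = √(8.33 × 10^-7 × 0.0341) = 1.69 × 10^-4 M
Check: 0.49% ionized — well under 5%, approximation valid.
pH = −log(1.69 × 10^-4) = 3.77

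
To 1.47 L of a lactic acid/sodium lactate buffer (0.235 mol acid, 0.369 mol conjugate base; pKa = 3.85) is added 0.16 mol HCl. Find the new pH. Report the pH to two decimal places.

pH = 3.57

Added H+ converts CH3CH(OH)COO- to CH3CH(OH)COOH: CH3CH(OH)COOH → 0.395 mol, CH3CH(OH)COO- → 0.209 mol.
Henderson–Hasselbalch with mole ratio 0.209/0.395: pH = 3.85 + (-0.276)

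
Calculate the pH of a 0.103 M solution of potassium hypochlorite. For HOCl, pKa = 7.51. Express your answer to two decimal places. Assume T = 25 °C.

OCl- is the conjugate base of the weak acid HOCl.
Ka = 10^(−7.51) = 3.09 × 10^-8
Kb = Kw/Ka = 1.0×10^-14 / 3.09 × 10^-8 = 3.24 × 10^-7
Kb = [OH-]²/(0.103 − [OH-]) = 3.24 × 10^-7
Assume [OH-] ≪ 0.103: [OH-] ≈ √(3.24 × 10^-7 × 0.103) = 1.83 × 10^-4 M
([OH-]/C₀ = 0.18% < 5%, so the approximation holds.)
pOH = 3.74, so pH = 14.00 − pOH = 10.26

pH = 10.26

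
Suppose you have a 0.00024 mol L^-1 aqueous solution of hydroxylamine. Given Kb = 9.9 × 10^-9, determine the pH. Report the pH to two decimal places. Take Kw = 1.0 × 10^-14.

pH = 8.19

NH2OH + H2O ⇌ NH3OH+ + OH-
Kb = [OH-]²/(0.00024 − [OH-]) = 9.9 × 10^-9
Assume [OH-] ≪ 0.00024: [OH-] ≈ √(9.9 × 10^-9 × 0.00024) = 1.54 × 10^-6 M
Check: 0.64% ionized — well under 5%, approximation valid.
pOH = −log(1.54 × 10^-6) = 5.81; pH = 14.00 − 5.81 = 8.19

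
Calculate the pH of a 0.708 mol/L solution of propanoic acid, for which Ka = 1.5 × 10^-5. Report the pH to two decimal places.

CH3CH2COOH ⇌ CH3CH2COO- + H+
From the ICE table, Ka = [H+]²/(0.708 − [H+]) = 1.5 × 10^-5.
Since Ka ≪ C₀, [H+] ≈ √(Ka·C₀) = 3.26 × 10^-3 M.
Check: 0.46% ionized — well under 5%, approximation valid.
pH = −log[H+] = −log(3.26 × 10^-3) = 2.49

pH = 2.49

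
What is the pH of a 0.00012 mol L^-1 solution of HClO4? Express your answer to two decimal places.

pH = 3.92

HClO4 is a strong acid and dissociates completely, so [H+] = 0.00012 M.
pH = -log(0.00012) = 3.92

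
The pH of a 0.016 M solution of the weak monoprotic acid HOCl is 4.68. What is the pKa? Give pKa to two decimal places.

[H+] = 10^(-4.68) = 2.09 × 10^-5 M
At equilibrium [HA] = 0.016 − 2.09 × 10^-5 = 1.60 × 10^-2 M
Ka = [H+][A-]/[HA] = (2.09 × 10^-5)² / 1.60 × 10^-2 = 2.73 × 10^-8
pKa = -log(2.73 × 10^-8) = 7.56

pKa = 7.56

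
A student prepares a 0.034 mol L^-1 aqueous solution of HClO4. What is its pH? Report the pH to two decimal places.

pH = 1.47

HClO4 is a strong acid and dissociates completely, so [H+] = 0.034 M.
pH = -log(0.034) = 1.47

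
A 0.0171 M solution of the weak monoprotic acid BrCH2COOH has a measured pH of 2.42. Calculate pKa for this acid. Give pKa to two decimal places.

pKa = 2.96

[H+] = 10^(-2.42) = 3.80 × 10^-3 M
At equilibrium [HA] = 0.0171 − 3.80 × 10^-3 = 1.33 × 10^-2 M
Ka = [H+][A-]/[HA] = (3.80 × 10^-3)² / 1.33 × 10^-2 = 1.09 × 10^-3
pKa = -log(1.09 × 10^-3) = 2.96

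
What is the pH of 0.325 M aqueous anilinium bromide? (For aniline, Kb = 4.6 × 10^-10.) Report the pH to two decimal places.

C6H5NH3+ is the conjugate acid of the weak base C6H5NH2.
Ka = Kw/Kb = 1.0×10^-14 / 4.6 × 10^-10 = 2.17 × 10^-5
From the ICE table, Ka = x²/(0.325 − x) = 2.17 × 10^-5.
Neglecting x in the denominator: x = √(2.17 × 10^-5 × 0.325) = 2.66 × 10^-3 M
(x/C₀ = 0.82% < 5%, so the approximation holds.)
pH = −log(2.66 × 10^-3) = 2.58

pH = 2.58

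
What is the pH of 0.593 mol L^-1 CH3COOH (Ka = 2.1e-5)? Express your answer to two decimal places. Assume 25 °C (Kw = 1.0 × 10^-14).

CH3COOH ⇌ CH3COO- + H+
Ka = [H+]²/(0.593 − [H+]) = 2.1 × 10^-5
Neglecting [H+] in the denominator: [H+] = √(2.1 × 10^-5 × 0.593) = 3.53 × 10^-3 M
pH = −log(3.53 × 10^-3) = 2.45

pH = 2.45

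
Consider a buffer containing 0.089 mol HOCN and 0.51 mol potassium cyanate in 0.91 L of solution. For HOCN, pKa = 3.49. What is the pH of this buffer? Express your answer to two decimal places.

pH = pKa + log([A⁻]/[HA]) = 3.49 + log(0.51/0.089)
pH = 3.49 + (+0.758) = 4.25

pH = 4.25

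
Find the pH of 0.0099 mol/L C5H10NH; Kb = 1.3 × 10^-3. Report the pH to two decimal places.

pH = 11.48

C5H10NH + H2O ⇌ C5H10NH2+ + OH-
Kb = [OH-]²/(0.0099 − [OH-]) = 1.3 × 10^-3
Here C₀/Kb ≈ 7.62, so the small-[OH-] approximation fails. Use the quadratic:
[OH-] = (−Kb + √(Kb² + 4·Kb·C₀))/2 = 3.00 × 10^-3 M
pOH = 2.52, so pH = 14.00 − pOH = 11.48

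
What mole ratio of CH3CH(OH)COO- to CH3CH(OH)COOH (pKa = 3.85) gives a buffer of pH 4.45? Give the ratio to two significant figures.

pH = pKa + log(r) ⇒ log(r) = 4.45 − 3.85 = +0.60
r = [CH3CH(OH)COO-]/[CH3CH(OH)COOH] = 10^(+0.60) = 3.98

ratio = 4.0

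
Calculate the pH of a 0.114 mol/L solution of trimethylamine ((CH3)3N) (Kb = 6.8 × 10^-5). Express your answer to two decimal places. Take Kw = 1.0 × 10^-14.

pH = 11.44

(CH3)3N + H2O ⇌ (CH3)3NH+ + OH-
From the ICE table, Kb = x²/(0.114 − x) = 6.8 × 10^-5.
Assume x ≪ 0.114: x ≈ √(6.8 × 10^-5 × 0.114) = 2.78 × 10^-3 M
(x/C₀ = 2.4% < 5%, so the approximation holds.)
pOH = 2.56, so pH = 14.00 − pOH = 11.44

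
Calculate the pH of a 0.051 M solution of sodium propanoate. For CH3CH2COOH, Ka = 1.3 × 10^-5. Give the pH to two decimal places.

pH = 8.80

CH3CH2COO- is the conjugate base of the weak acid CH3CH2COOH.
Kb = Kw/Ka = 1.0×10^-14 / 1.3 × 10^-5 = 7.69 × 10^-10
Let x = [OH-] at equilibrium. Kb = x²/(0.051 − x).
Assume x ≪ 0.051: x ≈ √(7.69 × 10^-10 × 0.051) = 6.26 × 10^-6 M
Check: 0.012% ionized — well under 5%, approximation valid.
pOH = 5.20, so pH = 14.00 − pOH = 8.80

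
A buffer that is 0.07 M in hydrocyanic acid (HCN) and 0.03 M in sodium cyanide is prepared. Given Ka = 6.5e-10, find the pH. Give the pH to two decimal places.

pH = 8.82

pKa = −log(6.5 × 10^-10) = 9.187
Using pH = pKa + log([base]/[acid]) with [base]/[acid] = 0.03/0.07:
pH = 9.187 + (-0.368) = 8.82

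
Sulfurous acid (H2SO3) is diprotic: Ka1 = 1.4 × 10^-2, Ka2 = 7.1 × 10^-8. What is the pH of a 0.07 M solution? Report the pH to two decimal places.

pH = 1.60

Since Ka1 ≫ Ka2, the first ionization dominates [H+].
Ka1 = x²/(0.07 − x) = 1.4 × 10^-2
Solving the quadratic: x = (−Ka1 + √(Ka1² + 4·Ka1·C₀))/2 = 2.51 × 10^-2 M
pH = −log(2.51 × 10^-2) = 1.60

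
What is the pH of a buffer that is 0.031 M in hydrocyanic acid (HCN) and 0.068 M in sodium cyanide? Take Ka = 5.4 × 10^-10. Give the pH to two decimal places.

pKa = −log(5.4 × 10^-10) = 9.268
Using pH = pKa + log([base]/[acid]) with [base]/[acid] = 0.068/0.031:
pH = 9.268 + (+0.341) = 9.61

pH = 9.61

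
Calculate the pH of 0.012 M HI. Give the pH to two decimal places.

pH = 1.92

HI is a strong acid and dissociates completely, so [H+] = 0.012 M.
pH = -log(0.012) = 1.92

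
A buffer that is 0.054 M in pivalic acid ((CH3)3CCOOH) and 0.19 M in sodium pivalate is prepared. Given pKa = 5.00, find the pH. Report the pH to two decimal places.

pH = 5.55

pH = pKa + log([A⁻]/[HA]) = 5.00 + log(0.19/0.054)
pH = 5.00 + (+0.546) = 5.55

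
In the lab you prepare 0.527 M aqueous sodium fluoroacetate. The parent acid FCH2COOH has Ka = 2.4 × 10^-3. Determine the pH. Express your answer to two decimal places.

FCH2COO- is the conjugate base of the weak acid FCH2COOH.
Kb = Kw/Ka = 1.0×10^-14 / 2.4 × 10^-3 = 4.17 × 10^-12
Kb = [OH-]²/(0.527 − [OH-]) = 4.17 × 10^-12
Since Kb ≪ C₀, [OH-] ≈ √(Kb·C₀) = 1.48 × 10^-6 M.
Check: 0.00028% ionized — well under 5%, approximation valid.
pOH = 5.83, so pH = 14.00 − pOH = 8.17

pH = 8.17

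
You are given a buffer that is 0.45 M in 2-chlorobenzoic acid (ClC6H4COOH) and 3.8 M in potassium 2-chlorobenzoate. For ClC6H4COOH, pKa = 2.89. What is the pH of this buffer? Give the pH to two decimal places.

pH = 3.82

pH = pKa + log([A⁻]/[HA]) = 2.89 + log(3.8/0.45)
pH = 2.89 + (+0.927) = 3.82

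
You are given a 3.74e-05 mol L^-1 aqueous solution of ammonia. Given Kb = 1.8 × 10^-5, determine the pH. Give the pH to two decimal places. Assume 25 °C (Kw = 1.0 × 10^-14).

pH = 9.27

NH3 + H2O ⇌ NH4+ + OH-
From the ICE table, Kb = x²/(3.74e-05 − x) = 1.8 × 10^-5.
x is not negligible relative to C₀; solve x² + 1.8e-05·x − 6.73e-10 = 0.
x = (−Kb + √(Kb² + 4·Kb·C₀))/2 = 1.85 × 10^-5 M
pOH = 4.73, so pH = 14.00 − pOH = 9.27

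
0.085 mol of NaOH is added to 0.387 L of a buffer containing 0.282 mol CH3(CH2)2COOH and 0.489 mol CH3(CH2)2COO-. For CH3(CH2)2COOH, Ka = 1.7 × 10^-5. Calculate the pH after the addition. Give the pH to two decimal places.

OH- converts CH3(CH2)2COOH to CH3(CH2)2COO-: CH3(CH2)2COOH → 0.197 mol, CH3(CH2)2COO- → 0.574 mol.
pKa = −log(1.7 × 10^-5) = 4.770
pH = pKa + log(n_CH3(CH2)2COO-/n_CH3(CH2)2COOH) = 4.770 + log(0.574/0.197) = 4.770 + (+0.464)

pH = 5.23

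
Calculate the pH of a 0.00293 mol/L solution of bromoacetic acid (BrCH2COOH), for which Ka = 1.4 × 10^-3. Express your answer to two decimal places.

BrCH2COOH ⇌ BrCH2COO- + H+
From the ICE table, Ka = [H+]²/(0.00293 − [H+]) = 1.4 × 10^-3.
[H+] is not negligible relative to C₀; solve [H+]² + 0.0014·[H+] − 4.1e-06 = 0.
[H+] = (−Ka + √(Ka² + 4·Ka·C₀))/2 = 1.44 × 10^-3 M
pH = −log[H+] = −log(1.44 × 10^-3) = 2.84

pH = 2.84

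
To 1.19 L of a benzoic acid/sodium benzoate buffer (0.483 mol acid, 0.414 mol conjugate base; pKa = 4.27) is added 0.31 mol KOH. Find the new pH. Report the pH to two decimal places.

OH- converts C6H5COOH to C6H5COO-: C6H5COOH → 0.173 mol, C6H5COO- → 0.724 mol.
pH = pKa + log(n_C6H5COO-/n_C6H5COOH) = 4.27 + log(0.724/0.173) = 4.27 + (+0.622)

pH = 4.89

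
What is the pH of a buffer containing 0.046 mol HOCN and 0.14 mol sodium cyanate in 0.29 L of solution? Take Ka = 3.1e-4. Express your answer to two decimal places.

pKa = −log(3.1 × 10^-4) = 3.509
Henderson–Hasselbalch: pH = pKa + log([OCN-]/[HOCN]) = 3.509 + log(0.14/0.046)
pH = 3.509 + (+0.483) = 3.99

pH = 3.99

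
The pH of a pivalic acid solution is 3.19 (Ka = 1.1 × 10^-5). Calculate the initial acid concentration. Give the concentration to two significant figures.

[H+] = 10^(-3.19) = 6.46 × 10^-4 M = x
Ka = x²/(C₀ − x) ⇒ C₀ = x + x²/Ka
C₀ = 6.46 × 10^-4 + (6.46 × 10^-4)²/(1.1 × 10^-5) = 3.86 × 10^-2 M

C₀ = 3.9 × 10^-2 M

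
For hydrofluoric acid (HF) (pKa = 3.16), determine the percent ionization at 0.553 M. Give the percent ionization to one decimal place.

3.5%

HF ⇌ F- + H+; let x = [H+] at equilibrium.
Ka = 10^(−3.16) = 6.92 × 10^-4
x ≈ √(Ka·C₀) = √(6.92 × 10^-4 × 0.553) = 1.96 × 10^-2 M
% ionization = x/C₀ × 100% = 1.96 × 10^-2/0.553 × 100% = 3.5%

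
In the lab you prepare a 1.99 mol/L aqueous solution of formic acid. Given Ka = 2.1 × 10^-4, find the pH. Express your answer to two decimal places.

HCOOH ⇌ HCOO- + H+
From the ICE table, Ka = x²/(1.99 − x) = 2.1 × 10^-4.
Since Ka ≪ C₀, x ≈ √(Ka·C₀) = 2.04 × 10^-2 M.
Check: 1% ionized — well under 5%, approximation valid.
pH = −log(2.04 × 10^-2) = 1.69

pH = 1.69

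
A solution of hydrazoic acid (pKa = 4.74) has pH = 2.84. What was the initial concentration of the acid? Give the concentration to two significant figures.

C₀ = 1.2 × 10^-1 M

[H+] = 10^(-2.84) = 1.45 × 10^-3 M = x
Ka = 10^(−4.74) = 1.82 × 10^-5
Ka = x²/(C₀ − x) ⇒ C₀ = x + x²/Ka
C₀ = 1.45 × 10^-3 + (1.45 × 10^-3)²/(1.82 × 10^-5) = 1.17 × 10^-1 M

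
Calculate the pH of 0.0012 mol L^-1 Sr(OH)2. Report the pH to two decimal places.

pH = 11.38

Sr(OH)2 is a strong base (each formula unit releases 2 OH-); [OH-] = 0.0024 M.
pOH = -log(0.0024) = 2.62
pH = 14.00 - 2.62 = 11.38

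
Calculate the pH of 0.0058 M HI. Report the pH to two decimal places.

pH = 2.24

HI is a strong acid and dissociates completely, so [H+] = 0.0058 M.
pH = -log(0.0058) = 2.24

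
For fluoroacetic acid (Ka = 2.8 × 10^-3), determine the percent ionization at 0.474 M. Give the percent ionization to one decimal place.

FCH2COOH ⇌ FCH2COO- + H+; let x = [H+] at equilibrium.
Ka = x²/(C₀ − x); solving the quadratic gives x = 3.51 × 10^-2 M.
% ionization = x/C₀ × 100% = 3.51 × 10^-2/0.474 × 100% = 7.4%

7.4%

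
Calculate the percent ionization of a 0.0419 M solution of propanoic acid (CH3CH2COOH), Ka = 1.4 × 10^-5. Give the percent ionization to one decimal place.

CH3CH2COOH ⇌ CH3CH2COO- + H+; let x = [H+] at equilibrium.
x ≈ √(Ka·C₀) = √(1.4 × 10^-5 × 0.0419) = 7.66 × 10^-4 M
Fraction ionized = 7.66 × 10^-4 / 0.0419 = 0.0183 → 1.8%

1.8%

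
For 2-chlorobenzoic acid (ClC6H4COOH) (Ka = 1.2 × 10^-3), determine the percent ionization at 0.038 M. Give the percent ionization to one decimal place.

16.3%

ClC6H4COOH ⇌ ClC6H4COO- + H+; let x = [H+] at equilibrium.
Solve x² + 0.0012x − 4.56e-05 = 0 → x = 6.18 × 10^-3 M
Fraction ionized = 6.18 × 10^-3 / 0.038 = 0.1626 → 16.3%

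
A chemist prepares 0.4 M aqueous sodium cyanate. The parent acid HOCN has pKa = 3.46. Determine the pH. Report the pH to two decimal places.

OCN- is the conjugate base of the weak acid HOCN.
Ka = 10^(−3.46) = 3.47 × 10^-4
Kb = Kw/Ka = 1.0×10^-14 / 3.47 × 10^-4 = 2.88 × 10^-11
Kb = [OH-]²/(0.4 − [OH-]) = 2.88 × 10^-11
Assume [OH-] ≪ 0.4: [OH-] ≈ √(2.88 × 10^-11 × 0.4) = 3.39 × 10^-6 M
pOH = 5.47, so pH = 14.00 − pOH = 8.53

pH = 8.53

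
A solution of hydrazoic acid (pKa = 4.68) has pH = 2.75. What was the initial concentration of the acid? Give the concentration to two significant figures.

[H+] = 10^(-2.75) = 1.78 × 10^-3 M = x
Ka = 10^(−4.68) = 2.09 × 10^-5
Ka = x²/(C₀ − x) ⇒ C₀ = x + x²/Ka
C₀ = 1.78 × 10^-3 + (1.78 × 10^-3)²/(2.09 × 10^-5) = 1.53 × 10^-1 M

C₀ = 1.5 × 10^-1 M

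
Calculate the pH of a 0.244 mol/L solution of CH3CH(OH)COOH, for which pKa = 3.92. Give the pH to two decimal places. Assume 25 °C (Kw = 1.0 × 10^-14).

CH3CH(OH)COOH ⇌ CH3CH(OH)COO- + H+
Ka = 10^(−3.92) = 1.20 × 10^-4
Let x = [H+] at equilibrium. Ka = x²/(0.244 − x).
Neglecting x in the denominator: x = √(1.20 × 10^-4 × 0.244) = 5.41 × 10^-3 M
(x/C₀ = 2.2% < 5%, so the approximation holds.)
pH = −log[H+] = −log(5.41 × 10^-3) = 2.27

pH = 2.27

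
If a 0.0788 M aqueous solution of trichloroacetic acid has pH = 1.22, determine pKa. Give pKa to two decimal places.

[H+] = 10^(-1.22) = 6.03 × 10^-2 M
At equilibrium [HA] = 0.0788 − 6.03 × 10^-2 = 1.85 × 10^-2 M
Ka = [H+][A-]/[HA] = (6.03 × 10^-2)² / 1.85 × 10^-2 = 1.97 × 10^-1
pKa = -log(1.97 × 10^-1) = 0.71

pKa = 0.71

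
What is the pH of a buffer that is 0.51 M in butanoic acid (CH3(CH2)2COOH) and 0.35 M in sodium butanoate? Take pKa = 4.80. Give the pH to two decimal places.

pH = 4.64

pH = pKa + log([A⁻]/[HA]) = 4.80 + log(0.35/0.51)
pH = 4.80 + (-0.164) = 4.64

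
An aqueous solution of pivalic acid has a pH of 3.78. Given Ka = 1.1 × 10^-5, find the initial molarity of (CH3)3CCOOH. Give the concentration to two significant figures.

[H+] = 10^(-3.78) = 1.66 × 10^-4 M = x
Ka = x²/(C₀ − x) ⇒ C₀ = x + x²/Ka
C₀ = 1.66 × 10^-4 + (1.66 × 10^-4)²/(1.1 × 10^-5) = 2.67 × 10^-3 M

C₀ = 2.7 × 10^-3 M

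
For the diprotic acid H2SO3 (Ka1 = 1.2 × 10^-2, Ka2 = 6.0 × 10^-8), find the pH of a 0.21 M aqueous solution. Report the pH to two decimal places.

pH = 1.35

Since Ka1 ≫ Ka2, the first ionization dominates [H+].
Ka1 = x²/(0.21 − x) = 1.2 × 10^-2
Solving the quadratic: x = (−Ka1 + √(Ka1² + 4·Ka1·C₀))/2 = 4.46 × 10^-2 M
pH = −log(4.46 × 10^-2) = 1.35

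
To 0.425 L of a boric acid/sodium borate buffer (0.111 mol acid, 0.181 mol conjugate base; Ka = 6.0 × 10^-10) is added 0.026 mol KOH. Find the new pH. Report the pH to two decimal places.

OH- converts B(OH)3 to B(OH)4-: B(OH)3 → 0.085 mol, B(OH)4- → 0.207 mol.
pKa = −log(6.0 × 10^-10) = 9.222
pH = pKa + log(n_B(OH)4-/n_B(OH)3) = 9.222 + log(0.207/0.085) = 9.222 + (+0.387)

pH = 9.61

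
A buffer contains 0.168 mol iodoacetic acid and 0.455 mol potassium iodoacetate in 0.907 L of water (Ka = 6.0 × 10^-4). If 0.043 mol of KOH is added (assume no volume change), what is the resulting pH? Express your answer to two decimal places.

After neutralization: n(ICH2COOH) = 0.125 mol, n(ICH2COO-) = 0.498 mol.
pKa = −log(6.0 × 10^-4) = 3.222
pH = pKa + log(n_ICH2COO-/n_ICH2COOH) = 3.222 + log(0.498/0.125) = 3.222 + (+0.600)

pH = 3.82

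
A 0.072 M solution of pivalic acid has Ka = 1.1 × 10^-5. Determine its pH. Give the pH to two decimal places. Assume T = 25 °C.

pH = 3.05

(CH3)3CCOOH ⇌ (CH3)3CCOO- + H+
Let x = [H+] at equilibrium. Ka = x²/(0.072 − x).
Since Ka ≪ C₀, x ≈ √(Ka·C₀) = 8.90 × 10^-4 M.
pH = −log[H+] = −log(8.90 × 10^-4) = 3.05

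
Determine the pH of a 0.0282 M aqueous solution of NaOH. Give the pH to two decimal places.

NaOH is a strong base; [OH-] = 0.0282 M.
pOH = -log(0.0282) = 1.55
pH = 14.00 - 1.55 = 12.45

pH = 12.45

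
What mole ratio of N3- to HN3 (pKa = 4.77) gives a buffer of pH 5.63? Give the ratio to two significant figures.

ratio = 7.2

pH = pKa + log(r) ⇒ log(r) = 5.63 − 4.77 = +0.86
r = [N3-]/[HN3] = 10^(+0.86) = 7.24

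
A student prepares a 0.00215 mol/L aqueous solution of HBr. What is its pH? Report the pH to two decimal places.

HBr is a strong acid and dissociates completely, so [H+] = 0.00215 M.
pH = -log(0.00215) = 2.67

pH = 2.67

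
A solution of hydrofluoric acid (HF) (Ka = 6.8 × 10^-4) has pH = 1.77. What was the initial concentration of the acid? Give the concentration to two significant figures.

[H+] = 10^(-1.77) = 1.70 × 10^-2 M = x
Ka = x²/(C₀ − x) ⇒ C₀ = x + x²/Ka
C₀ = 1.70 × 10^-2 + (1.70 × 10^-2)²/(6.8 × 10^-4) = 4.42 × 10^-1 M

C₀ = 4.4 × 10^-1 M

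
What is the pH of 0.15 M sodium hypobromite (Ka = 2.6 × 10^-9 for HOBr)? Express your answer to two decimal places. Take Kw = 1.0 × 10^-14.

pH = 10.88

OBr- is the conjugate base of the weak acid HOBr.
Kb = Kw/Ka = 1.0×10^-14 / 2.6 × 10^-9 = 3.85 × 10^-6
Kb = [OH-]²/(0.15 − [OH-]) = 3.85 × 10^-6
Assume [OH-] ≪ 0.15: [OH-] ≈ √(3.85 × 10^-6 × 0.15) = 7.60 × 10^-4 M
Check: 0.51% ionized — well under 5%, approximation valid.
pOH = 3.12, so pH = 14.00 − pOH = 10.88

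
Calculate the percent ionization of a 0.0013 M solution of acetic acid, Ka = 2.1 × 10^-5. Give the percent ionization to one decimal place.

CH3COOH ⇌ CH3COO- + H+; let x = [H+] at equilibrium.
Ka = x²/(C₀ − x); solving the quadratic gives x = 1.55 × 10^-4 M.
Fraction ionized = 1.55 × 10^-4 / 0.0013 = 0.1192 → 11.9%

11.9%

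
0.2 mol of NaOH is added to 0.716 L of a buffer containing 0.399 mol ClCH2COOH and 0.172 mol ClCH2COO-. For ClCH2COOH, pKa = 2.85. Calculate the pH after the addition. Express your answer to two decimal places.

OH- converts ClCH2COOH to ClCH2COO-: ClCH2COOH → 0.199 mol, ClCH2COO- → 0.372 mol.
pH = pKa + log(n_ClCH2COO-/n_ClCH2COOH) = 2.85 + log(0.372/0.199) = 2.85 + (+0.272)

pH = 3.12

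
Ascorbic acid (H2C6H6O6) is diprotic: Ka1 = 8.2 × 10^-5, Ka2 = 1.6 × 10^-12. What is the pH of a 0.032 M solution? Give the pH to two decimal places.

pH = 2.80

Ka1 ≫ Ka2, so treat the first dissociation as the only significant source of H+.
Ka1 = x²/(0.032 − x) = 8.2 × 10^-5
Solving the quadratic: x = (−Ka1 + √(Ka1² + 4·Ka1·C₀))/2 = 1.58 × 10^-3 M
pH = −log(1.58 × 10^-3) = 2.80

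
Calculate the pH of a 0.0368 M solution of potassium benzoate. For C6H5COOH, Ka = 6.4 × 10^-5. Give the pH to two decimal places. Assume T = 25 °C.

pH = 8.38

C6H5COO- is the conjugate base of the weak acid C6H5COOH.
Kb = Kw/Ka = 1.0×10^-14 / 6.4 × 10^-5 = 1.56 × 10^-10
Kb = x²/(0.0368 − x) = 1.56 × 10^-10
Assume x ≪ 0.0368: x ≈ √(1.56 × 10^-10 × 0.0368) = 2.40 × 10^-6 M
pOH = 5.62, so pH = 14.00 − pOH = 8.38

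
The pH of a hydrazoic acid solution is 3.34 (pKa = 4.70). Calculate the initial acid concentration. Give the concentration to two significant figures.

C₀ = 1.1 × 10^-2 M

[H+] = 10^(-3.34) = 4.57 × 10^-4 M = x
Ka = 10^(−4.70) = 2.00 × 10^-5
Ka = x²/(C₀ − x) ⇒ C₀ = x + x²/Ka
C₀ = 4.57 × 10^-4 + (4.57 × 10^-4)²/(2.00 × 10^-5) = 1.09 × 10^-2 M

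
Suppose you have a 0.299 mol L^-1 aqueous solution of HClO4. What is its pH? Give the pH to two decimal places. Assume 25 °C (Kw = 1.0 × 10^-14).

pH = 0.52

HClO4 is a strong acid and dissociates completely, so [H+] = 0.299 M.
pH = -log(0.299) = 0.52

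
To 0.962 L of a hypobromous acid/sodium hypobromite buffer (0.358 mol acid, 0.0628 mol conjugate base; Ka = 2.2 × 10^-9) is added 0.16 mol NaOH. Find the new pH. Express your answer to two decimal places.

pH = 8.71

After neutralization: n(HOBr) = 0.198 mol, n(OBr-) = 0.223 mol.
pKa = −log(2.2 × 10^-9) = 8.658
pH = pKa + log(n_OBr-/n_HOBr) = 8.658 + log(0.223/0.198) = 8.658 + (+0.052)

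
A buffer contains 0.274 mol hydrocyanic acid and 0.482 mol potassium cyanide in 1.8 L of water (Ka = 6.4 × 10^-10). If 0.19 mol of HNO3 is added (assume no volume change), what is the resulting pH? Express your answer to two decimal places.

After neutralization: n(HCN) = 0.464 mol, n(CN-) = 0.292 mol.
pKa = −log(6.4 × 10^-10) = 9.194
pH = pKa + log(n_CN-/n_HCN) = 9.194 + log(0.292/0.464) = 9.194 + (-0.201)

pH = 8.99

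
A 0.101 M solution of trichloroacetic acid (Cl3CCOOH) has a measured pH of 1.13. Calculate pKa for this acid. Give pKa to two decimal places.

pKa = 0.69

[H+] = 10^(-1.13) = 7.41 × 10^-2 M
At equilibrium [HA] = 0.101 − 7.41 × 10^-2 = 2.69 × 10^-2 M
Ka = [H+][A-]/[HA] = (7.41 × 10^-2)² / 2.69 × 10^-2 = 2.04 × 10^-1
pKa = -log(2.04 × 10^-1) = 0.69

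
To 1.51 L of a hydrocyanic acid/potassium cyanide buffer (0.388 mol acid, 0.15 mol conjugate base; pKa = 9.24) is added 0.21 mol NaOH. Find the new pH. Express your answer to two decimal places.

pH = 9.55

After neutralization: n(HCN) = 0.178 mol, n(CN-) = 0.36 mol.
pH = pKa + log([A⁻]/[HA]) = 9.24 + log(0.36/0.178) = 9.24 +0.306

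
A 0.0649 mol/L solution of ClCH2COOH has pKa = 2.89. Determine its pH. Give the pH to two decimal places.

ClCH2COOH ⇌ ClCH2COO- + H+
Ka = 10^(−2.89) = 1.29 × 10^-3
Ka = [H+]²/(0.0649 − [H+]) = 1.29 × 10^-3
The 5% rule fails; solving [H+]² + Ka·[H+] − Ka·C₀ = 0 exactly:
[H+] = [−0.00129 + √(0.00129² + 0.000335)]/2 = 8.53 × 10^-3 M
pH = −log(8.53 × 10^-3) = 2.07

pH = 2.07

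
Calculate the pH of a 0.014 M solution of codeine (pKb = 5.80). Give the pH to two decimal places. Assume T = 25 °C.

pH = 10.17

C18H21NO3 + H2O ⇌ C18H22NO3+ + OH-
Kb = 10^(−5.80) = 1.58 × 10^-6
Kb = x²/(0.014 − x) = 1.58 × 10^-6
Assume x ≪ 0.014: x ≈ √(1.58 × 10^-6 × 0.014) = 1.49 × 10^-4 M
(x/C₀ = 1.1% < 5%, so the approximation holds.)
pOH = −log(1.49 × 10^-4) = 3.83; pH = 14.00 − 3.83 = 10.17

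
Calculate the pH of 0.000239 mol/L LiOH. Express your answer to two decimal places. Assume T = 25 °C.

pH = 10.38

LiOH is a strong base; [OH-] = 0.000239 M.
pOH = -log(0.000239) = 3.62
pH = 14.00 - 3.62 = 10.38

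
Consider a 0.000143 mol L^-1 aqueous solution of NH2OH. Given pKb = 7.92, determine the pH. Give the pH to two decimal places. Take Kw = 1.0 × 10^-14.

pH = 8.12

NH2OH + H2O ⇌ NH3OH+ + OH-
Kb = 10^(−7.92) = 1.20 × 10^-8
From the ICE table, Kb = [OH-]²/(0.000143 − [OH-]) = 1.20 × 10^-8.
Since Kb ≪ C₀, [OH-] ≈ √(Kb·C₀) = 1.31 × 10^-6 M.
Check: 0.92% ionized — well under 5%, approximation valid.
pOH = 5.88, so pH = 14.00 − pOH = 8.12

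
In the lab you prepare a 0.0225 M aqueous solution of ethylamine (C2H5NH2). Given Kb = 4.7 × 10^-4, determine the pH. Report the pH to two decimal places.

C2H5NH2 + H2O ⇌ C2H5NH3+ + OH-
From the ICE table, Kb = x²/(0.0225 − x) = 4.7 × 10^-4.
The 5% rule fails; solving x² + Kb·x − Kb·C₀ = 0 exactly:
x = [−0.00047 + √(0.00047² + 4.23e-05)]/2 = 3.03 × 10^-3 M
pOH = −log(3.03 × 10^-3) = 2.52; pH = 14.00 − 2.52 = 11.48

pH = 11.48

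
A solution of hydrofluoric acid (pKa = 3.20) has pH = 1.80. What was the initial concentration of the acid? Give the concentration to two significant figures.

[H+] = 10^(-1.80) = 1.58 × 10^-2 M = x
Ka = 10^(−3.20) = 6.31 × 10^-4
Ka = x²/(C₀ − x) ⇒ C₀ = x + x²/Ka
C₀ = 1.58 × 10^-2 + (1.58 × 10^-2)²/(6.31 × 10^-4) = 4.11 × 10^-1 M

C₀ = 4.1 × 10^-1 M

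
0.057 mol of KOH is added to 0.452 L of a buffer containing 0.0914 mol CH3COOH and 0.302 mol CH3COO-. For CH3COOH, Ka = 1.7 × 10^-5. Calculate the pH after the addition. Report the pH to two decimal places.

After neutralization: n(CH3COOH) = 0.0344 mol, n(CH3COO-) = 0.359 mol.
pKa = −log(1.7 × 10^-5) = 4.770
pH = pKa + log([A⁻]/[HA]) = 4.770 + log(0.359/0.0344) = 4.770 +1.019

pH = 5.79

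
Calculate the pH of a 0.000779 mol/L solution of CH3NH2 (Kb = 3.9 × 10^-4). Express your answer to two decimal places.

pH = 10.59

CH3NH2 + H2O ⇌ CH3NH3+ + OH-
Kb = x²/(0.000779 − x) = 3.9 × 10^-4
x is not negligible relative to C₀; solve x² + 0.00039·x − 3.04e-07 = 0.
x = [−0.00039 + √(0.00039² + 1.22e-06)]/2 = 3.90 × 10^-4 M
pOH = −log(3.90 × 10^-4) = 3.41; pH = 14.00 − 3.41 = 10.59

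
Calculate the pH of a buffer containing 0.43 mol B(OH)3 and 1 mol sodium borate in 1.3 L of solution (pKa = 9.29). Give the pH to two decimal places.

pH = 9.66

Henderson–Hasselbalch: pH = pKa + log([B(OH)4-]/[B(OH)3]) = 9.29 + log(1/0.43)
pH = 9.29 + (+0.367) = 9.66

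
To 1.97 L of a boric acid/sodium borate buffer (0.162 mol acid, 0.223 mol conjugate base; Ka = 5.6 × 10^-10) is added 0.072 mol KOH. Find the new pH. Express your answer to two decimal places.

pH = 9.77

OH- converts B(OH)3 to B(OH)4-: B(OH)3 → 0.09 mol, B(OH)4- → 0.295 mol.
pKa = −log(5.6 × 10^-10) = 9.252
pH = pKa + log([A⁻]/[HA]) = 9.252 + log(0.295/0.09) = 9.252 +0.516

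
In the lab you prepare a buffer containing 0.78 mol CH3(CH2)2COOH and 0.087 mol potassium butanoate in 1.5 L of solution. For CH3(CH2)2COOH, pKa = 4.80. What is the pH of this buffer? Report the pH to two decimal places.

pH = pKa + log([A⁻]/[HA]) = 4.80 + log(0.087/0.78)
pH = 4.80 + (-0.953) = 3.85

pH = 3.85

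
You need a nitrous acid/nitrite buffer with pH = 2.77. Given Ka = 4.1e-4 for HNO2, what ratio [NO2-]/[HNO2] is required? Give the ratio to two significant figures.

ratio = 0.24

pKa = -log(4.1 × 10^-4) = 3.387
pH = pKa + log(r) ⇒ log(r) = 2.77 − 3.387 = -0.617
r = [NO2-]/[HNO2] = 10^(-0.617) = 0.242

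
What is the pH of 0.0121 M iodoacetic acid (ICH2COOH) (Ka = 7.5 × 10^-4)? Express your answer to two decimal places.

ICH2COOH ⇌ ICH2COO- + H+
Ka = x²/(0.0121 − x) = 7.5 × 10^-4
Here C₀/Ka ≈ 16.1, so the small-x approximation fails. Use the quadratic:
x = [−0.00075 + √(0.00075² + 3.63e-05)]/2 = 2.66 × 10^-3 M
pH = −log(2.66 × 10^-3) = 2.58

pH = 2.58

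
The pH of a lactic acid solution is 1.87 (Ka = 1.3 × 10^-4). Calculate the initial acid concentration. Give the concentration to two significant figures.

C₀ = 1.4 M

[H+] = 10^(-1.87) = 1.35 × 10^-2 M = x
Ka = x²/(C₀ − x) ⇒ C₀ = x + x²/Ka
C₀ = 1.35 × 10^-2 + (1.35 × 10^-2)²/(1.3 × 10^-4) = 1.42 M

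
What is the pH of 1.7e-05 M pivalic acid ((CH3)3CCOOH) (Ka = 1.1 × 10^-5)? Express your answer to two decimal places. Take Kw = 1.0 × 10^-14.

pH = 5.03

(CH3)3CCOOH ⇌ (CH3)3CCOO- + H+
From the ICE table, Ka = [H+]²/(1.7e-05 − [H+]) = 1.1 × 10^-5.
Here C₀/Ka ≈ 1.55, so the small-[H+] approximation fails. Use the quadratic:
[H+] = [−1.1e-05 + √(1.1e-05² + 7.48e-10)]/2 = 9.24 × 10^-6 M
pH = −log(9.24 × 10^-6) = 5.03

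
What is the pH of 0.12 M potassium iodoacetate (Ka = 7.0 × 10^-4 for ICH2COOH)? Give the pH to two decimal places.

ICH2COO- is the conjugate base of the weak acid ICH2COOH.
Kb = Kw/Ka = 1.0×10^-14 / 7.0 × 10^-4 = 1.43 × 10^-11
From the ICE table, Kb = [OH-]²/(0.12 − [OH-]) = 1.43 × 10^-11.
Assume [OH-] ≪ 0.12: [OH-] ≈ √(1.43 × 10^-11 × 0.12) = 1.31 × 10^-6 M
Check: 0.0011% ionized — well under 5%, approximation valid.
pOH = −log(1.31 × 10^-6) = 5.88; pH = 14.00 − 5.88 = 8.12

pH = 8.12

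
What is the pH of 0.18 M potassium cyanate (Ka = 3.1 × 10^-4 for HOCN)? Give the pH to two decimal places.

pH = 8.38

OCN- is the conjugate base of the weak acid HOCN.
Kb = Kw/Ka = 1.0×10^-14 / 3.1 × 10^-4 = 3.23 × 10^-11
Kb = [OH-]²/(0.18 − [OH-]) = 3.23 × 10^-11
Neglecting [OH-] in the denominator: [OH-] = √(3.23 × 10^-11 × 0.18) = 2.41 × 10^-6 M
pOH = −log(2.41 × 10^-6) = 5.62; pH = 14.00 − 5.62 = 8.38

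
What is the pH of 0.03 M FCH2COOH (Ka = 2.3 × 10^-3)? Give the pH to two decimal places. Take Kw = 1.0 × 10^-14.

pH = 2.14

FCH2COOH ⇌ FCH2COO- + H+
From the ICE table, Ka = x²/(0.03 − x) = 2.3 × 10^-3.
Here C₀/Ka ≈ 13, so the small-x approximation fails. Use the quadratic:
x = (−Ka + √(Ka² + 4·Ka·C₀))/2 = 7.24 × 10^-3 M
pH = −log(7.24 × 10^-3) = 2.14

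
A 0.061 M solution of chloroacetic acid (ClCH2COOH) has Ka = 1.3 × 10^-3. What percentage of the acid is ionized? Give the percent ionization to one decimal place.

ClCH2COOH ⇌ ClCH2COO- + H+; let x = [H+] at equilibrium.
Solve x² + 0.0013x − 7.93e-05 = 0 → x = 8.28 × 10^-3 M
% ionization = x/C₀ × 100% = 8.28 × 10^-3/0.061 × 100% = 13.6%

13.6%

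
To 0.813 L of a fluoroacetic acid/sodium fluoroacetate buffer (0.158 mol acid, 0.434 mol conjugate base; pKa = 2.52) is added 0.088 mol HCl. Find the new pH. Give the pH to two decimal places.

pH = 2.67

After neutralization: n(FCH2COOH) = 0.246 mol, n(FCH2COO-) = 0.346 mol.
Henderson–Hasselbalch with mole ratio 0.346/0.246: pH = 2.52 + (+0.148)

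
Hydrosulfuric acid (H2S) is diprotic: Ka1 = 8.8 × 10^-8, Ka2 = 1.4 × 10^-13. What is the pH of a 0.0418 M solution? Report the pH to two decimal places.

pH = 4.22

Ka1 ≫ Ka2, so treat the first dissociation as the only significant source of H+.
Ka1 = x²/(0.0418 − x) = 8.8 × 10^-8
x ≈ √(8.8 × 10^-8 × 0.0418) = 6.06 × 10^-5 M
pH = −log(6.06 × 10^-5) = 4.22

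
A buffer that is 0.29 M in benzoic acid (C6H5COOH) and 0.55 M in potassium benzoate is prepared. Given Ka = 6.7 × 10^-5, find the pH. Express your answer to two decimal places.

pH = 4.45

pKa = −log(6.7 × 10^-5) = 4.174
Using pH = pKa + log([base]/[acid]) with [base]/[acid] = 0.55/0.29:
pH = 4.174 + (+0.278) = 4.45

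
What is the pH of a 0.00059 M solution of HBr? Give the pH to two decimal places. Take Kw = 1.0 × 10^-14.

HBr is a strong acid and dissociates completely, so [H+] = 0.00059 M.
pH = -log(0.00059) = 3.23

pH = 3.23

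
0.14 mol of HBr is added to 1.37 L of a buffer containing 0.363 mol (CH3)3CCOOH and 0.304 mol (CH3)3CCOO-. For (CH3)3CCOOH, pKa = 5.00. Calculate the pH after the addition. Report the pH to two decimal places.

Added H+ converts (CH3)3CCOO- to (CH3)3CCOOH: (CH3)3CCOOH → 0.503 mol, (CH3)3CCOO- → 0.164 mol.
pH = pKa + log([A⁻]/[HA]) = 5.00 + log(0.164/0.503) = 5.00 -0.487

pH = 4.51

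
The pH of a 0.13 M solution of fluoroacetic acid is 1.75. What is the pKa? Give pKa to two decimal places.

pKa = 2.55

[H+] = 10^(-1.75) = 1.78 × 10^-2 M
At equilibrium [HA] = 0.13 − 1.78 × 10^-2 = 1.12 × 10^-1 M
Ka = [H+][A-]/[HA] = (1.78 × 10^-2)² / 1.12 × 10^-1 = 2.83 × 10^-3
pKa = -log(2.83 × 10^-3) = 2.55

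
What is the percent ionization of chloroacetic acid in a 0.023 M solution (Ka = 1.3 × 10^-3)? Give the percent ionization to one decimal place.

ClCH2COOH ⇌ ClCH2COO- + H+; let x = [H+] at equilibrium.
Solve x² + 0.0013x − 2.99e-05 = 0 → x = 4.86 × 10^-3 M
Fraction ionized = 4.86 × 10^-3 / 0.023 = 0.2113 → 21.1%

21.1%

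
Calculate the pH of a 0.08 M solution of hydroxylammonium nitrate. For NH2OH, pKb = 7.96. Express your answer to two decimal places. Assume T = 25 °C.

pH = 3.57

NH3OH+ is the conjugate acid of the weak base NH2OH.
Kb = 10^(−7.96) = 1.10 × 10^-8
Ka = Kw/Kb = 1.0×10^-14 / 1.10 × 10^-8 = 9.09 × 10^-7
From the ICE table, Ka = [H+]²/(0.08 − [H+]) = 9.09 × 10^-7.
Assume [H+] ≪ 0.08: [H+] ≈ √(9.09 × 10^-7 × 0.08) = 2.70 × 10^-4 M
([H+]/C₀ = 0.34% < 5%, so the approximation holds.)
pH = −log[H+] = −log(2.70 × 10^-4) = 3.57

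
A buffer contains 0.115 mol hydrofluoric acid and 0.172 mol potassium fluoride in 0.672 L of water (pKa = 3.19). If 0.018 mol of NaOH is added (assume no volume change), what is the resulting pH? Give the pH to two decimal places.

OH- converts HF to F-: HF → 0.097 mol, F- → 0.19 mol.
Henderson–Hasselbalch with mole ratio 0.19/0.097: pH = 3.19 + (+0.292)

pH = 3.48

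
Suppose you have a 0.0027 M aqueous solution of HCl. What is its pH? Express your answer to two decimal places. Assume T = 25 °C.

HCl is a strong acid and dissociates completely, so [H+] = 0.0027 M.
pH = -log(0.0027) = 2.57

pH = 2.57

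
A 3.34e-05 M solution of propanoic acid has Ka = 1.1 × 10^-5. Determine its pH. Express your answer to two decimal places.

pH = 4.84

CH3CH2COOH ⇌ CH3CH2COO- + H+
Ka = [H+]²/(3.34e-05 − [H+]) = 1.1 × 10^-5
Here C₀/Ka ≈ 3.04, so the small-[H+] approximation fails. Use the quadratic:
[H+] = (−Ka + √(Ka² + 4·Ka·C₀))/2 = 1.44 × 10^-5 M
pH = −log(1.44 × 10^-5) = 4.84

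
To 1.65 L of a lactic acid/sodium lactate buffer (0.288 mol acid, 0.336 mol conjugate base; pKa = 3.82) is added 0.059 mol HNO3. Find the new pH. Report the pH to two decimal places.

After neutralization: n(CH3CH(OH)COOH) = 0.347 mol, n(CH3CH(OH)COO-) = 0.277 mol.
Henderson–Hasselbalch with mole ratio 0.277/0.347: pH = 3.82 + (-0.098)

pH = 3.72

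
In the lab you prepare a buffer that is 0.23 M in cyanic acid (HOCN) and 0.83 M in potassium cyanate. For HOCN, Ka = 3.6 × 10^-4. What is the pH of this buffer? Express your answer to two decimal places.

pH = 4.00

pKa = −log(3.6 × 10^-4) = 3.444
Using pH = pKa + log([base]/[acid]) with [base]/[acid] = 0.83/0.23:
pH = 3.444 + (+0.557) = 4.00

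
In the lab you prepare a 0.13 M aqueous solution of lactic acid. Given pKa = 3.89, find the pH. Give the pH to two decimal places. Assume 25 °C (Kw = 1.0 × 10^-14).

pH = 2.39

CH3CH(OH)COOH ⇌ CH3CH(OH)COO- + H+
Ka = 10^(−3.89) = 1.29 × 10^-4
Ka = x²/(0.13 − x) = 1.29 × 10^-4
Since Ka ≪ C₀, x ≈ √(Ka·C₀) = 4.10 × 10^-3 M.
Check: 3.2% ionized — well under 5%, approximation valid.
pH = −log(4.10 × 10^-3) = 2.39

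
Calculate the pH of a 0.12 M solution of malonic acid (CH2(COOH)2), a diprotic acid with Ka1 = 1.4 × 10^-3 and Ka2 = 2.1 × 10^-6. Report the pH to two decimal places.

Since Ka1 ≫ Ka2, the first ionization dominates [H+].
Ka1 = x²/(0.12 − x) = 1.4 × 10^-3
Solving the quadratic: x = (−Ka1 + √(Ka1² + 4·Ka1·C₀))/2 = 1.23 × 10^-2 M
pH = −log(1.23 × 10^-2) = 1.91

pH = 1.91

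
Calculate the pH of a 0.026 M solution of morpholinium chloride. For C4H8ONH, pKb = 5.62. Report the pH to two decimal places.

C4H8ONH2+ is the conjugate acid of the weak base C4H8ONH.
Kb = 10^(−5.62) = 2.40 × 10^-6
Ka = Kw/Kb = 1.0×10^-14 / 2.40 × 10^-6 = 4.17 × 10^-9
Ka = x²/(0.026 − x) = 4.17 × 10^-9
Assume x ≪ 0.026: x ≈ √(4.17 × 10^-9 × 0.026) = 1.04 × 10^-5 M
Check: 0.04% ionized — well under 5%, approximation valid.
pH = −log[H+] = −log(1.04 × 10^-5) = 4.98

pH = 4.98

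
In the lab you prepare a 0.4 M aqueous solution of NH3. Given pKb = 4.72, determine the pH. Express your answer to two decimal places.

pH = 11.44

NH3 + H2O ⇌ NH4+ + OH-
Kb = 10^(−4.72) = 1.91 × 10^-5
Kb = [OH-]²/(0.4 − [OH-]) = 1.91 × 10^-5
Assume [OH-] ≪ 0.4: [OH-] ≈ √(1.91 × 10^-5 × 0.4) = 2.76 × 10^-3 M
Check: 0.69% ionized — well under 5%, approximation valid.
pOH = 2.56, so pH = 14.00 − pOH = 11.44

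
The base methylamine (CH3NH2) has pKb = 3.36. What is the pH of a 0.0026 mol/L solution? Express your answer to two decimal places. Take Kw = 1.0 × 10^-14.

CH3NH2 + H2O ⇌ CH3NH3+ + OH-
Kb = 10^(−3.36) = 4.37 × 10^-4
Kb = [OH-]²/(0.0026 − [OH-]) = 4.37 × 10^-4
The 5% rule fails; solving [OH-]² + Kb·[OH-] − Kb·C₀ = 0 exactly:
[OH-] = (−Kb + √(Kb² + 4·Kb·C₀))/2 = 8.70 × 10^-4 M
pOH = −log(8.70 × 10^-4) = 3.06; pH = 14.00 − 3.06 = 10.94

pH = 10.94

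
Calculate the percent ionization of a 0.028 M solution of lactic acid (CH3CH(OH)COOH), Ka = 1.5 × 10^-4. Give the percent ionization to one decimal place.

CH3CH(OH)COOH ⇌ CH3CH(OH)COO- + H+; let x = [H+] at equilibrium.
Solve x² + 0.00015x − 4.2e-06 = 0 → x = 1.98 × 10^-3 M
% ionization = x/C₀ × 100% = 1.98 × 10^-3/0.028 × 100% = 7.1%

7.1%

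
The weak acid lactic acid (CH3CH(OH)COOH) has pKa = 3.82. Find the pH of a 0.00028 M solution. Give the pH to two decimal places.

pH = 3.84

CH3CH(OH)COOH ⇌ CH3CH(OH)COO- + H+
Ka = 10^(−3.82) = 1.51 × 10^-4
Let x = [H+] at equilibrium. Ka = x²/(0.00028 − x).
Here C₀/Ka ≈ 1.85, so the small-x approximation fails. Use the quadratic:
x = (−Ka + √(Ka² + 4·Ka·C₀))/2 = 1.44 × 10^-4 M
pH = −log[H+] = −log(1.44 × 10^-4) = 3.84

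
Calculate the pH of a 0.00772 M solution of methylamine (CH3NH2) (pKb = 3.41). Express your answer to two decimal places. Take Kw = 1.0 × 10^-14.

CH3NH2 + H2O ⇌ CH3NH3+ + OH-
Kb = 10^(−3.41) = 3.89 × 10^-4
Let x = [OH-] at equilibrium. Kb = x²/(0.00772 − x).
The 5% rule fails; solving x² + Kb·x − Kb·C₀ = 0 exactly:
x = [−0.000389 + √(0.000389² + 1.2e-05)]/2 = 1.55 × 10^-3 M
pOH = −log(1.55 × 10^-3) = 2.81; pH = 14.00 − 2.81 = 11.19

pH = 11.19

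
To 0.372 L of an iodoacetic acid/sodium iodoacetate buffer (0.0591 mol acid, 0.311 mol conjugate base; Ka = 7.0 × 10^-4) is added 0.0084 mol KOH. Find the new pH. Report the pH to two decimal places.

OH- converts ICH2COOH to ICH2COO-: ICH2COOH → 0.0507 mol, ICH2COO- → 0.319 mol.
pKa = −log(7.0 × 10^-4) = 3.155
Henderson–Hasselbalch with mole ratio 0.319/0.0507: pH = 3.155 + (+0.799)

pH = 3.95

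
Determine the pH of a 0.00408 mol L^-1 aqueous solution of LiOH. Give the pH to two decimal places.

LiOH is a strong base; [OH-] = 0.00408 M.
pOH = -log(0.00408) = 2.39
pH = 14.00 - 2.39 = 11.61

pH = 11.61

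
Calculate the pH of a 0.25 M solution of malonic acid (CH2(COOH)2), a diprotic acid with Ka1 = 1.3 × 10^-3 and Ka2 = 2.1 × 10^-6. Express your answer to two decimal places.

pH = 1.76

Ka1 ≫ Ka2, so treat the first dissociation as the only significant source of H+.
Ka1 = x²/(0.25 − x) = 1.3 × 10^-3
Solving the quadratic: x = (−Ka1 + √(Ka1² + 4·Ka1·C₀))/2 = 1.74 × 10^-2 M
pH = −log(1.74 × 10^-2) = 1.76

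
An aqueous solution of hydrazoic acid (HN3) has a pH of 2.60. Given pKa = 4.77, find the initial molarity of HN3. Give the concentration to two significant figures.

[H+] = 10^(-2.60) = 2.51 × 10^-3 M = x
Ka = 10^(−4.77) = 1.70 × 10^-5
Ka = x²/(C₀ − x) ⇒ C₀ = x + x²/Ka
C₀ = 2.51 × 10^-3 + (2.51 × 10^-3)²/(1.70 × 10^-5) = 3.73 × 10^-1 M

C₀ = 3.7 × 10^-1 M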